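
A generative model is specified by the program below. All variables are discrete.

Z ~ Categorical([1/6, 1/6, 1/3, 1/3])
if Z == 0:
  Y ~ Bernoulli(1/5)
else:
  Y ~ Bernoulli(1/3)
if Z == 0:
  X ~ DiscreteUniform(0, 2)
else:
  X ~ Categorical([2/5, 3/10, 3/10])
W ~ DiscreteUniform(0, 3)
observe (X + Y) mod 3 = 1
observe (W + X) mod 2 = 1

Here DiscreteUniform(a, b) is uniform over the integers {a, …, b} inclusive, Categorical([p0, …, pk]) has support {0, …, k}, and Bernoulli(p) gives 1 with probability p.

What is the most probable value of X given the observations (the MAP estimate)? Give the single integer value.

argmax_v P(X = v | obs) = 1

Enumerate traces; 16 have nonzero weight after conditioning:
  (Z=0, Y=0, X=1, W=0) weight 1/90
  (Z=0, Y=0, X=1, W=2) weight 1/90
  (Z=0, Y=1, X=0, W=1) weight 1/360
  (Z=0, Y=1, X=0, W=3) weight 1/360
  (Z=1, Y=0, X=1, W=0) weight 1/120
  (Z=1, Y=0, X=1, W=2) weight 1/120
  (Z=1, Y=1, X=0, W=1) weight 1/180
  (Z=1, Y=1, X=0, W=3) weight 1/180
  … 8 more
Group by X:
  weight(X=0) = 11/180
  weight(X=1) = 19/180
Total weight = 11/180 + 19/180 = 1/6
P(X=0 | obs) = 11/180 / 1/6 = 11/30
P(X=1 | obs) = 19/180 / 1/6 = 19/30
argmax = 1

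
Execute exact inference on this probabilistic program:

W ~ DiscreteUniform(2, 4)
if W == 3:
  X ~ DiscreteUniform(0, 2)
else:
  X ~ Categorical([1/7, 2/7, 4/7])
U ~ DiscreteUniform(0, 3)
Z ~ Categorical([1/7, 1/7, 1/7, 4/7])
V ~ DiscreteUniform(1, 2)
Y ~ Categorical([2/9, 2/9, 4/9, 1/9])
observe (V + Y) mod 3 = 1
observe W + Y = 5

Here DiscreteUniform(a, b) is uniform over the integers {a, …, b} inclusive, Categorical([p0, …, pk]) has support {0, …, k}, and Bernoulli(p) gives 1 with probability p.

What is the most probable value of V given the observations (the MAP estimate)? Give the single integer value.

argmax_v P(V = v | obs) = 2

Enumerate traces; 96 have nonzero weight after conditioning:
  (W=2, X=0, U=0, Z=0, V=1, Y=3) weight 1/10584
  (W=2, X=0, U=0, Z=1, V=1, Y=3) weight 1/10584
  (W=2, X=0, U=0, Z=2, V=1, Y=3) weight 1/10584
  (W=2, X=0, U=0, Z=3, V=1, Y=3) weight 1/2646
  (W=2, X=0, U=1, Z=0, V=1, Y=3) weight 1/10584
  (W=2, X=0, U=1, Z=1, V=1, Y=3) weight 1/10584
  (W=2, X=0, U=1, Z=2, V=1, Y=3) weight 1/10584
  (W=2, X=0, U=1, Z=3, V=1, Y=3) weight 1/2646
  (W=3, X=0, U=0, Z=0, V=2, Y=2) weight 1/1134
  … 87 more
Group by V:
  weight(V=1) = 1/54
  weight(V=2) = 2/27
Total weight = 1/54 + 2/27 = 5/54
P(V=1 | obs) = 1/54 / 5/54 = 1/5
P(V=2 | obs) = 2/27 / 5/54 = 4/5
argmax = 2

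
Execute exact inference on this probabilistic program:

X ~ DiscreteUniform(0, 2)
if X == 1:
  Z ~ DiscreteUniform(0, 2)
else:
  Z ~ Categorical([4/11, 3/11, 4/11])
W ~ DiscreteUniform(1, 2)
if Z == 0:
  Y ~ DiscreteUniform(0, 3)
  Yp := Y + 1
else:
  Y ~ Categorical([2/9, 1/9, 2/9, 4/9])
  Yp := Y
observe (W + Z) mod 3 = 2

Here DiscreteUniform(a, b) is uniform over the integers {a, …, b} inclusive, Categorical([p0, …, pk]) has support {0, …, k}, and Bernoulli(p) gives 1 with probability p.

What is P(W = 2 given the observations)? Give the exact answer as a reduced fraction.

Enumerate traces; 24 have nonzero weight after conditioning:
  (X=0, Z=0, W=2, Y=0) weight 1/66
  (X=0, Z=0, W=2, Y=1) weight 1/66
  (X=0, Z=0, W=2, Y=2) weight 1/66
  (X=0, Z=0, W=2, Y=3) weight 1/66
  (X=0, Z=1, W=1, Y=0) weight 1/99
  (X=0, Z=1, W=1, Y=1) weight 1/198
  (X=0, Z=1, W=1, Y=2) weight 1/99
  (X=0, Z=1, W=1, Y=3) weight 2/99
  … 16 more
Group by W:
  weight(W=1) = 29/198
  weight(W=2) = 35/198
Total weight = 29/198 + 35/198 = 32/99
P(W=1 | obs) = 29/198 / 32/99 = 29/64
P(W=2 | obs) = 35/198 / 32/99 = 35/64

P(W = 2 | obs) = 35/64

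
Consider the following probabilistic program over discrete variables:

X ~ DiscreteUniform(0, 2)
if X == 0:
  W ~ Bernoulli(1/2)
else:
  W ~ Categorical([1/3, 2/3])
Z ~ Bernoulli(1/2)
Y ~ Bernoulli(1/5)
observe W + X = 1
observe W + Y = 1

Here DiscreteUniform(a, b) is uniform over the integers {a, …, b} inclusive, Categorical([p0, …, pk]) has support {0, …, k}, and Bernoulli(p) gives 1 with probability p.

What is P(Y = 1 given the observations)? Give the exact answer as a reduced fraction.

P(Y = 1 | obs) = 1/7

Enumerate traces; 4 have nonzero weight after conditioning:
  (X=0, W=1, Z=0, Y=0) weight 1/15
  (X=0, W=1, Z=1, Y=0) weight 1/15
  (X=1, W=0, Z=0, Y=1) weight 1/90
  (X=1, W=0, Z=1, Y=1) weight 1/90
Group by Y:
  weight(Y=0) = 2/15
  weight(Y=1) = 1/45
Total weight = 2/15 + 1/45 = 7/45
P(Y=0 | obs) = 2/15 / 7/45 = 6/7
P(Y=1 | obs) = 1/45 / 7/45 = 1/7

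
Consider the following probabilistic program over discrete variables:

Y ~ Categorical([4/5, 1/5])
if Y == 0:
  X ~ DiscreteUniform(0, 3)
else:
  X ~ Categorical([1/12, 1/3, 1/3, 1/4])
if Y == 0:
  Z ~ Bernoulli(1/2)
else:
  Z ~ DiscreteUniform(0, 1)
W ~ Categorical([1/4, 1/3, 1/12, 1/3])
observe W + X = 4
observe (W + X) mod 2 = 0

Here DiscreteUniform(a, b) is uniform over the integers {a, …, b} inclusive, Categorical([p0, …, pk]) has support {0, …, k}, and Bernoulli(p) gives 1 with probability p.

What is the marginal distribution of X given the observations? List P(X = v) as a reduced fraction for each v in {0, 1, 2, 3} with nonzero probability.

Enumerate traces; 12 have nonzero weight after conditioning:
  (Y=0, X=1, Z=0, W=3) weight 1/30
  (Y=0, X=1, Z=1, W=3) weight 1/30
  (Y=0, X=2, Z=0, W=2) weight 1/120
  (Y=0, X=2, Z=1, W=2) weight 1/120
  (Y=0, X=3, Z=0, W=1) weight 1/30
  (Y=0, X=3, Z=1, W=1) weight 1/30
  (Y=1, X=1, Z=0, W=3) weight 1/90
  (Y=1, X=1, Z=1, W=3) weight 1/90
  … 4 more
Group by X:
  weight(X=1) = 4/45
  weight(X=2) = 1/45
  weight(X=3) = 1/12
Total weight = 4/45 + 1/45 + 1/12 = 7/36
P(X=1 | obs) = 4/45 / 7/36 = 16/35
P(X=2 | obs) = 1/45 / 7/36 = 4/35
P(X=3 | obs) = 1/12 / 7/36 = 3/7

P(X=1) = 16/35, P(X=2) = 4/35, P(X=3) = 3/7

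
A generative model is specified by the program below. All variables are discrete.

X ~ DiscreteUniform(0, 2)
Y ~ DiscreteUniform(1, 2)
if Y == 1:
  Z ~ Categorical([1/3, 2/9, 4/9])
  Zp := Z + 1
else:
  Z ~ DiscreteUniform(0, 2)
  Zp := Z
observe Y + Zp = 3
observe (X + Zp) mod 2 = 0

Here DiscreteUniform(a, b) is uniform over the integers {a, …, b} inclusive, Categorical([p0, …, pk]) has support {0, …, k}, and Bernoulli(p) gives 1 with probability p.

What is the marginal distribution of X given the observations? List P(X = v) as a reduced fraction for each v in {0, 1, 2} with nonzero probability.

Enumerate traces; 3 have nonzero weight after conditioning:
  (X=0, Y=1, Z=1) weight 1/27
  (X=1, Y=2, Z=1) weight 1/18
  (X=2, Y=1, Z=1) weight 1/27
Group by X:
  weight(X=0) = 1/27
  weight(X=1) = 1/18
  weight(X=2) = 1/27
Total weight = 1/27 + 1/18 + 1/27 = 7/54
P(X=0 | obs) = 1/27 / 7/54 = 2/7
P(X=1 | obs) = 1/18 / 7/54 = 3/7
P(X=2 | obs) = 1/27 / 7/54 = 2/7

P(X=0) = 2/7, P(X=1) = 3/7, P(X=2) = 2/7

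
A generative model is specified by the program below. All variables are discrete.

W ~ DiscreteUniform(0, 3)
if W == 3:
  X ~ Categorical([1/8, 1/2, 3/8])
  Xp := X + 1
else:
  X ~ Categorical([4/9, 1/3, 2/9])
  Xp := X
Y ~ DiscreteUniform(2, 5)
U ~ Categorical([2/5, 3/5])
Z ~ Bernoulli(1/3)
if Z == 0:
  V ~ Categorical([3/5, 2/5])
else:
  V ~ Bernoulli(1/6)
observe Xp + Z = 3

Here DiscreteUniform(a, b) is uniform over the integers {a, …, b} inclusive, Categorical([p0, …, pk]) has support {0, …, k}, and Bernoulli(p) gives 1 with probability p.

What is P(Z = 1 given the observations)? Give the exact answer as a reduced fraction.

Enumerate traces; 80 have nonzero weight after conditioning:
  (W=0, X=2, Y=2, U=0, Z=1, V=0) weight 1/648
  (W=0, X=2, Y=2, U=0, Z=1, V=1) weight 1/3240
  (W=0, X=2, Y=2, U=1, Z=1, V=0) weight 1/432
  (W=0, X=2, Y=2, U=1, Z=1, V=1) weight 1/2160
  (W=0, X=2, Y=3, U=0, Z=1, V=0) weight 1/648
  (W=0, X=2, Y=3, U=0, Z=1, V=1) weight 1/3240
  (W=0, X=2, Y=3, U=1, Z=1, V=0) weight 1/432
  (W=0, X=2, Y=3, U=1, Z=1, V=1) weight 1/2160
  (W=3, X=2, Y=2, U=0, Z=0, V=0) weight 3/800
  … 71 more
Group by Z:
  weight(Z=0) = 1/16
  weight(Z=1) = 7/72
Total weight = 1/16 + 7/72 = 23/144
P(Z=0 | obs) = 1/16 / 23/144 = 9/23
P(Z=1 | obs) = 7/72 / 23/144 = 14/23

P(Z = 1 | obs) = 14/23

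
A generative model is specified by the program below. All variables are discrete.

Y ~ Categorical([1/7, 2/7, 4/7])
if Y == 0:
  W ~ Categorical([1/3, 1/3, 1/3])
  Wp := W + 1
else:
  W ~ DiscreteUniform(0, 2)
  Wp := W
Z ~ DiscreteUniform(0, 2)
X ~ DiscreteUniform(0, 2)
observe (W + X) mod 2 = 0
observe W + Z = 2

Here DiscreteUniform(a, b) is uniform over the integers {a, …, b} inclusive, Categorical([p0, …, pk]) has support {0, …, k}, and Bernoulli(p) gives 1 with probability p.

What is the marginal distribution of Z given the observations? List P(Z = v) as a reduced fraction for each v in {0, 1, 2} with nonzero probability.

P(Z=0) = 2/5, P(Z=1) = 1/5, P(Z=2) = 2/5

Enumerate traces; 15 have nonzero weight after conditioning:
  (Y=0, W=0, Z=2, X=0) weight 1/189
  (Y=0, W=0, Z=2, X=2) weight 1/189
  (Y=0, W=1, Z=1, X=1) weight 1/189
  (Y=0, W=2, Z=0, X=0) weight 1/189
  (Y=0, W=2, Z=0, X=2) weight 1/189
  (Y=1, W=0, Z=2, X=0) weight 2/189
  (Y=1, W=0, Z=2, X=2) weight 2/189
  (Y=1, W=1, Z=1, X=1) weight 2/189
  … 7 more
Group by Z:
  weight(Z=0) = 2/27
  weight(Z=1) = 1/27
  weight(Z=2) = 2/27
Total weight = 2/27 + 1/27 + 2/27 = 5/27
P(Z=0 | obs) = 2/27 / 5/27 = 2/5
P(Z=1 | obs) = 1/27 / 5/27 = 1/5
P(Z=2 | obs) = 2/27 / 5/27 = 2/5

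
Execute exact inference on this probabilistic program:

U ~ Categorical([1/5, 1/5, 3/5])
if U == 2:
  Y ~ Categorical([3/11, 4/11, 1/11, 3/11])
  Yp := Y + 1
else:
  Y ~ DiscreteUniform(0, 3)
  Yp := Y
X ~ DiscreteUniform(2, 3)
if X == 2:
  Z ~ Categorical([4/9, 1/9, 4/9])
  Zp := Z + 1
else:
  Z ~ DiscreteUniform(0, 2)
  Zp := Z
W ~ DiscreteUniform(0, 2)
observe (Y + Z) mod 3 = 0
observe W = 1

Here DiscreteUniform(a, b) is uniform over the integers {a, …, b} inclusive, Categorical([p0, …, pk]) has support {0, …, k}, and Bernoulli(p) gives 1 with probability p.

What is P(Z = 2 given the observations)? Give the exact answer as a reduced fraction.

Enumerate traces; 24 have nonzero weight after conditioning:
  (U=0, Y=0, X=2, Z=0, W=1) weight 1/270
  (U=0, Y=0, X=3, Z=0, W=1) weight 1/360
  (U=0, Y=1, X=2, Z=2, W=1) weight 1/270
  (U=0, Y=1, X=3, Z=2, W=1) weight 1/360
  (U=0, Y=2, X=2, Z=1, W=1) weight 1/1080
  (U=0, Y=2, X=3, Z=1, W=1) weight 1/360
  (U=0, Y=3, X=2, Z=0, W=1) weight 1/270
  (U=0, Y=3, X=3, Z=0, W=1) weight 1/360
  … 16 more
Group by Z:
  weight(Z=0) = 203/2970
  weight(Z=1) = 17/1485
  weight(Z=2) = 49/1188
Total weight = 203/2970 + 17/1485 + 49/1188 = 719/5940
P(Z=0 | obs) = 203/2970 / 719/5940 = 406/719
P(Z=1 | obs) = 17/1485 / 719/5940 = 68/719
P(Z=2 | obs) = 49/1188 / 719/5940 = 245/719

P(Z = 2 | obs) = 245/719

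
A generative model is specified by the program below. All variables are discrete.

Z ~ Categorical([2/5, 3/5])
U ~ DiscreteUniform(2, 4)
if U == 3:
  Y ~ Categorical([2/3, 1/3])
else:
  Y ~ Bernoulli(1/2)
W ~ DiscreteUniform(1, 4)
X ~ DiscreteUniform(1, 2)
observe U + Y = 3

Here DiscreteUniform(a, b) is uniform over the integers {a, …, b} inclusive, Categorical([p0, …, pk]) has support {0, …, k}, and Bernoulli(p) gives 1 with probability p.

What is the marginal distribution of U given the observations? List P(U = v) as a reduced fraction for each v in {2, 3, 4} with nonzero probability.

Enumerate traces; 32 have nonzero weight after conditioning:
  (Z=0, U=2, Y=1, W=1, X=1) weight 1/120
  (Z=0, U=2, Y=1, W=1, X=2) weight 1/120
  (Z=0, U=2, Y=1, W=2, X=1) weight 1/120
  (Z=0, U=2, Y=1, W=2, X=2) weight 1/120
  (Z=0, U=2, Y=1, W=3, X=1) weight 1/120
  (Z=0, U=2, Y=1, W=3, X=2) weight 1/120
  (Z=0, U=2, Y=1, W=4, X=1) weight 1/120
  (Z=0, U=2, Y=1, W=4, X=2) weight 1/120
  (Z=0, U=3, Y=0, W=1, X=1) weight 1/90
  … 23 more
Group by U:
  weight(U=2) = 1/6
  weight(U=3) = 2/9
Total weight = 1/6 + 2/9 = 7/18
P(U=2 | obs) = 1/6 / 7/18 = 3/7
P(U=3 | obs) = 2/9 / 7/18 = 4/7

P(U=2) = 3/7, P(U=3) = 4/7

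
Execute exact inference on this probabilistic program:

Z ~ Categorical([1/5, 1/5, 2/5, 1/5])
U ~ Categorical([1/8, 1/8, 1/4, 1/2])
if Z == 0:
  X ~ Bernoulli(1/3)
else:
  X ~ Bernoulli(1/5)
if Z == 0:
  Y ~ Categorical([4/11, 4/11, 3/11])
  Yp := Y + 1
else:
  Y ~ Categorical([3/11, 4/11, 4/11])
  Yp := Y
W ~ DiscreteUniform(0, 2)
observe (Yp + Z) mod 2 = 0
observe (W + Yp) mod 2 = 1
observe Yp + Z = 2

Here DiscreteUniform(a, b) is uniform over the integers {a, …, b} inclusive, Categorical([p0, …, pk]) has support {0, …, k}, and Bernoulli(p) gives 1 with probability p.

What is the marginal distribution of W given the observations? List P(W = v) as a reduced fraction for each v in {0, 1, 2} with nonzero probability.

Enumerate traces; 32 have nonzero weight after conditioning:
  (Z=0, U=0, X=0, Y=1, W=1) weight 1/495
  (Z=0, U=0, X=1, Y=1, W=1) weight 1/990
  (Z=0, U=1, X=0, Y=1, W=1) weight 1/495
  (Z=0, U=1, X=1, Y=1, W=1) weight 1/990
  (Z=0, U=2, X=0, Y=1, W=1) weight 2/495
  (Z=0, U=2, X=1, Y=1, W=1) weight 1/495
  (Z=0, U=3, X=0, Y=1, W=1) weight 4/495
  (Z=0, U=3, X=1, Y=1, W=1) weight 2/495
  (Z=1, U=0, X=0, Y=1, W=0) weight 2/825
  (Z=1, U=0, X=0, Y=1, W=2) weight 2/825
  … 22 more
Group by W:
  weight(W=0) = 4/165
  weight(W=1) = 2/33
  weight(W=2) = 4/165
Total weight = 4/165 + 2/33 + 4/165 = 6/55
P(W=0 | obs) = 4/165 / 6/55 = 2/9
P(W=1 | obs) = 2/33 / 6/55 = 5/9
P(W=2 | obs) = 4/165 / 6/55 = 2/9

P(W=0) = 2/9, P(W=1) = 5/9, P(W=2) = 2/9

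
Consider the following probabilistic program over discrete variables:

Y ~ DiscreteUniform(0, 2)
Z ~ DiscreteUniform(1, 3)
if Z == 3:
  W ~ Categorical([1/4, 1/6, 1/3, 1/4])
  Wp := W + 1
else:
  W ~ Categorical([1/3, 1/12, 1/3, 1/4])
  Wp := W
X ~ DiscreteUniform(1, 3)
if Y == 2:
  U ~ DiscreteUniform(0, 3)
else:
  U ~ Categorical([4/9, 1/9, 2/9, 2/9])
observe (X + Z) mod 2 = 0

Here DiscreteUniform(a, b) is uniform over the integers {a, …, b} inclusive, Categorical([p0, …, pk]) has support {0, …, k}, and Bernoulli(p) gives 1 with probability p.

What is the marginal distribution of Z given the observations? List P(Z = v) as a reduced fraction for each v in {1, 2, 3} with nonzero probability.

Enumerate traces; 240 have nonzero weight after conditioning:
  (Y=0, Z=1, W=0, X=1, U=0) weight 4/729
  (Y=0, Z=1, W=0, X=1, U=1) weight 1/729
  (Y=0, Z=1, W=0, X=1, U=2) weight 2/729
  (Y=0, Z=1, W=0, X=1, U=3) weight 2/729
  (Y=0, Z=1, W=0, X=3, U=0) weight 4/729
  (Y=0, Z=1, W=0, X=3, U=1) weight 1/729
  (Y=0, Z=1, W=0, X=3, U=2) weight 2/729
  (Y=0, Z=1, W=0, X=3, U=3) weight 2/729
  (Y=0, Z=2, W=0, X=2, U=0) weight 4/729
  (Y=0, Z=3, W=0, X=1, U=0) weight 1/243
  … 230 more
Group by Z:
  weight(Z=1) = 2/9
  weight(Z=2) = 1/9
  weight(Z=3) = 2/9
Total weight = 2/9 + 1/9 + 2/9 = 5/9
P(Z=1 | obs) = 2/9 / 5/9 = 2/5
P(Z=2 | obs) = 1/9 / 5/9 = 1/5
P(Z=3 | obs) = 2/9 / 5/9 = 2/5

P(Z=1) = 2/5, P(Z=2) = 1/5, P(Z=3) = 2/5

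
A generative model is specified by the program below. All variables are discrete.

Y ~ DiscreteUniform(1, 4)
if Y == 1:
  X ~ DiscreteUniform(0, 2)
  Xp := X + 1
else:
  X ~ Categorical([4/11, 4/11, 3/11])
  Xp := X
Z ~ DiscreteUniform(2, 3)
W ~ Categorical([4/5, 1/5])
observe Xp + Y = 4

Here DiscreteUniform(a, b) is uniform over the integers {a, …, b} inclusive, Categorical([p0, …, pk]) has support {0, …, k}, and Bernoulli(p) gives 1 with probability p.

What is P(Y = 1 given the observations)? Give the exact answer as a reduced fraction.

Enumerate traces; 16 have nonzero weight after conditioning:
  (Y=1, X=2, Z=2, W=0) weight 1/30
  (Y=1, X=2, Z=2, W=1) weight 1/120
  (Y=1, X=2, Z=3, W=0) weight 1/30
  (Y=1, X=2, Z=3, W=1) weight 1/120
  (Y=2, X=2, Z=2, W=0) weight 3/110
  (Y=2, X=2, Z=2, W=1) weight 3/440
  (Y=2, X=2, Z=3, W=0) weight 3/110
  (Y=2, X=2, Z=3, W=1) weight 3/440
  (Y=3, X=1, Z=2, W=0) weight 2/55
  (Y=4, X=0, Z=2, W=0) weight 2/55
  … 6 more
Group by Y:
  weight(Y=1) = 1/12
  weight(Y=2) = 3/44
  weight(Y=3) = 1/11
  weight(Y=4) = 1/11
Total weight = 1/12 + 3/44 + 1/11 + 1/11 = 1/3
P(Y=1 | obs) = 1/12 / 1/3 = 1/4
P(Y=2 | obs) = 3/44 / 1/3 = 9/44
P(Y=3 | obs) = 1/11 / 1/3 = 3/11
P(Y=4 | obs) = 1/11 / 1/3 = 3/11

P(Y = 1 | obs) = 1/4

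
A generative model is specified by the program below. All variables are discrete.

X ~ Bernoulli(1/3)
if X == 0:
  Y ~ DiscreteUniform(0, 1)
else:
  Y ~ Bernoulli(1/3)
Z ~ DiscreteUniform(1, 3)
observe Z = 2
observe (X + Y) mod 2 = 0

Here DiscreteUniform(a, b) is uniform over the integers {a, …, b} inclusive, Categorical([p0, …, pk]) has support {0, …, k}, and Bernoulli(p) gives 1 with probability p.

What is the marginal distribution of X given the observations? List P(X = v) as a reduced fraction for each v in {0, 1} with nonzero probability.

Enumerate traces; 2 have nonzero weight after conditioning:
  (X=0, Y=0, Z=2) weight 1/9
  (X=1, Y=1, Z=2) weight 1/27
Group by X:
  weight(X=0) = 1/9
  weight(X=1) = 1/27
Total weight = 1/9 + 1/27 = 4/27
P(X=0 | obs) = 1/9 / 4/27 = 3/4
P(X=1 | obs) = 1/27 / 4/27 = 1/4

P(X=0) = 3/4, P(X=1) = 1/4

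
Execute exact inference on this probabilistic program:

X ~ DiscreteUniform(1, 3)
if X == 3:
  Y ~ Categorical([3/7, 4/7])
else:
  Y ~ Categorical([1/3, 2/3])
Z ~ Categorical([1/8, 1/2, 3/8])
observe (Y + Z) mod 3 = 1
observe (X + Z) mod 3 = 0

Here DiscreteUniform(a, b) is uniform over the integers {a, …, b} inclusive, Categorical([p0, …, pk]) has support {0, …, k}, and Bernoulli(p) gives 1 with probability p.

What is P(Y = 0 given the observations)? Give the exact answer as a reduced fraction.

Enumerate traces; 2 have nonzero weight after conditioning:
  (X=2, Y=0, Z=1) weight 1/18
  (X=3, Y=1, Z=0) weight 1/42
Group by Y:
  weight(Y=0) = 1/18
  weight(Y=1) = 1/42
Total weight = 1/18 + 1/42 = 5/63
P(Y=0 | obs) = 1/18 / 5/63 = 7/10
P(Y=1 | obs) = 1/42 / 5/63 = 3/10

P(Y = 0 | obs) = 7/10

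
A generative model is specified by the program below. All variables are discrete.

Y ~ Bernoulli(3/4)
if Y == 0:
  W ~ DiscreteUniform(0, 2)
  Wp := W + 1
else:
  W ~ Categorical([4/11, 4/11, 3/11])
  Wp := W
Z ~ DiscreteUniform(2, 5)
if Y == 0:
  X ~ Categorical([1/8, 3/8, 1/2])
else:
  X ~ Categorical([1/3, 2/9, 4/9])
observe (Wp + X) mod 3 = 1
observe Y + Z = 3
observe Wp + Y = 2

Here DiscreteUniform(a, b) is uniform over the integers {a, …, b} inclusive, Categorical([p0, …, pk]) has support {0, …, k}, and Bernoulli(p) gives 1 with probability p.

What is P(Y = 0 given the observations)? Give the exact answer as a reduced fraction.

Enumerate traces; 2 have nonzero weight after conditioning:
  (Y=0, W=1, Z=3, X=2) weight 1/96
  (Y=1, W=1, Z=2, X=0) weight 1/44
Group by Y:
  weight(Y=0) = 1/96
  weight(Y=1) = 1/44
Total weight = 1/96 + 1/44 = 35/1056
P(Y=0 | obs) = 1/96 / 35/1056 = 11/35
P(Y=1 | obs) = 1/44 / 35/1056 = 24/35

P(Y = 0 | obs) = 11/35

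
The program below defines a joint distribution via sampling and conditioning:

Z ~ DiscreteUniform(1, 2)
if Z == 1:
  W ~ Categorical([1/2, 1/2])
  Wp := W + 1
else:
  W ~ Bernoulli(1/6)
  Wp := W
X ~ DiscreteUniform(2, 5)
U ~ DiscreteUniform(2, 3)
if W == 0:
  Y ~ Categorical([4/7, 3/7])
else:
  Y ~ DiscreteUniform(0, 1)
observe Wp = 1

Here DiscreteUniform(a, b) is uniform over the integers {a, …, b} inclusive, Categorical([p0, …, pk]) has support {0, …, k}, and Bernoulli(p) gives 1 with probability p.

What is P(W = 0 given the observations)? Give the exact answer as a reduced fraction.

Enumerate traces; 32 have nonzero weight after conditioning:
  (Z=1, W=0, X=2, U=2, Y=0) weight 1/56
  (Z=1, W=0, X=2, U=2, Y=1) weight 3/224
  (Z=1, W=0, X=2, U=3, Y=0) weight 1/56
  (Z=1, W=0, X=2, U=3, Y=1) weight 3/224
  (Z=1, W=0, X=3, U=2, Y=0) weight 1/56
  (Z=1, W=0, X=3, U=2, Y=1) weight 3/224
  (Z=1, W=0, X=3, U=3, Y=0) weight 1/56
  (Z=1, W=0, X=3, U=3, Y=1) weight 3/224
  (Z=2, W=1, X=2, U=2, Y=0) weight 1/192
  … 23 more
Group by W:
  weight(W=0) = 1/4
  weight(W=1) = 1/12
Total weight = 1/4 + 1/12 = 1/3
P(W=0 | obs) = 1/4 / 1/3 = 3/4
P(W=1 | obs) = 1/12 / 1/3 = 1/4

P(W = 0 | obs) = 3/4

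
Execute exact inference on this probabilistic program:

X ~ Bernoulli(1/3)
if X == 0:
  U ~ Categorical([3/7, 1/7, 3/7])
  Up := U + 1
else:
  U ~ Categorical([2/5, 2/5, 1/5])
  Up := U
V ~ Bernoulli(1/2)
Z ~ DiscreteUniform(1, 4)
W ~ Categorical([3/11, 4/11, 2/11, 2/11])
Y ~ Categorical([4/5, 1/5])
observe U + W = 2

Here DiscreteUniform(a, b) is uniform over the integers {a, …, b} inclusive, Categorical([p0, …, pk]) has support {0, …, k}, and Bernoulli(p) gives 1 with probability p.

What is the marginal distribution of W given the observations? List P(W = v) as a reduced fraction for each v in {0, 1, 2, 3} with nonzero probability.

Enumerate traces; 96 have nonzero weight after conditioning:
  (X=0, U=0, V=0, Z=1, W=2, Y=0) weight 2/385
  (X=0, U=0, V=0, Z=1, W=2, Y=1) weight 1/770
  (X=0, U=0, V=0, Z=2, W=2, Y=0) weight 2/385
  (X=0, U=0, V=0, Z=2, W=2, Y=1) weight 1/770
  (X=0, U=0, V=0, Z=3, W=2, Y=0) weight 2/385
  (X=0, U=0, V=0, Z=3, W=2, Y=1) weight 1/770
  (X=0, U=0, V=0, Z=4, W=2, Y=0) weight 2/385
  (X=0, U=0, V=0, Z=4, W=2, Y=1) weight 1/770
  (X=0, U=1, V=0, Z=1, W=1, Y=0) weight 4/1155
  (X=0, U=2, V=0, Z=1, W=0, Y=0) weight 3/385
  … 86 more
Group by W:
  weight(W=0) = 37/385
  weight(W=1) = 32/385
  weight(W=2) = 8/105
Total weight = 37/385 + 32/385 + 8/105 = 59/231
P(W=0 | obs) = 37/385 / 59/231 = 111/295
P(W=1 | obs) = 32/385 / 59/231 = 96/295
P(W=2 | obs) = 8/105 / 59/231 = 88/295

P(W=0) = 111/295, P(W=1) = 96/295, P(W=2) = 88/295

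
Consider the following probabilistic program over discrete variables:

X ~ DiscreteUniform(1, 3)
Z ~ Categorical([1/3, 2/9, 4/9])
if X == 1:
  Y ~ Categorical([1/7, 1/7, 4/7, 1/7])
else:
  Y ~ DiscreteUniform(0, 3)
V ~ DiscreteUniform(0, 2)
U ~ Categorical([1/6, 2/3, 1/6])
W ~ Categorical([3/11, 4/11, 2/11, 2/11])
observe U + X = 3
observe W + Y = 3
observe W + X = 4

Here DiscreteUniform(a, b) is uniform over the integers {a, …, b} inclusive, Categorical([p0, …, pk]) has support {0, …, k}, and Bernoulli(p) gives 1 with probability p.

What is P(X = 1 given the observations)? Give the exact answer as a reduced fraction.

P(X = 1 | obs) = 2/23

Enumerate traces; 27 have nonzero weight after conditioning:
  (X=1, Z=0, Y=0, V=0, U=2, W=3) weight 1/6237
  (X=1, Z=0, Y=0, V=1, U=2, W=3) weight 1/6237
  (X=1, Z=0, Y=0, V=2, U=2, W=3) weight 1/6237
  (X=1, Z=1, Y=0, V=0, U=2, W=3) weight 2/18711
  (X=1, Z=1, Y=0, V=1, U=2, W=3) weight 2/18711
  (X=1, Z=1, Y=0, V=2, U=2, W=3) weight 2/18711
  (X=1, Z=2, Y=0, V=0, U=2, W=3) weight 4/18711
  (X=1, Z=2, Y=0, V=1, U=2, W=3) weight 4/18711
  (X=2, Z=0, Y=1, V=0, U=1, W=2) weight 1/891
  (X=3, Z=0, Y=2, V=0, U=0, W=1) weight 1/1782
  … 17 more
Group by X:
  weight(X=1) = 1/693
  weight(X=2) = 1/99
  weight(X=3) = 1/198
Total weight = 1/693 + 1/99 + 1/198 = 23/1386
P(X=1 | obs) = 1/693 / 23/1386 = 2/23
P(X=2 | obs) = 1/99 / 23/1386 = 14/23
P(X=3 | obs) = 1/198 / 23/1386 = 7/23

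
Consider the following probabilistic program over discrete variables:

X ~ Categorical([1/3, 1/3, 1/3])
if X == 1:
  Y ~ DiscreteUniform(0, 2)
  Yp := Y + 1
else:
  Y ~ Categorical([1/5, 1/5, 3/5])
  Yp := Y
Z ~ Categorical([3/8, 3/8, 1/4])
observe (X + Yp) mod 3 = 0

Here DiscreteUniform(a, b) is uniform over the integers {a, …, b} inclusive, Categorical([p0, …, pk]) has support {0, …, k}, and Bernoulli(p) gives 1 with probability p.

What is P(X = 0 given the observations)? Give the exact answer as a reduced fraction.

Enumerate traces; 9 have nonzero weight after conditioning:
  (X=0, Y=0, Z=0) weight 1/40
  (X=0, Y=0, Z=1) weight 1/40
  (X=0, Y=0, Z=2) weight 1/60
  (X=1, Y=1, Z=0) weight 1/24
  (X=1, Y=1, Z=1) weight 1/24
  (X=1, Y=1, Z=2) weight 1/36
  (X=2, Y=1, Z=0) weight 1/40
  (X=2, Y=1, Z=1) weight 1/40
  … 1 more
Group by X:
  weight(X=0) = 1/15
  weight(X=1) = 1/9
  weight(X=2) = 1/15
Total weight = 1/15 + 1/9 + 1/15 = 11/45
P(X=0 | obs) = 1/15 / 11/45 = 3/11
P(X=1 | obs) = 1/9 / 11/45 = 5/11
P(X=2 | obs) = 1/15 / 11/45 = 3/11

P(X = 0 | obs) = 3/11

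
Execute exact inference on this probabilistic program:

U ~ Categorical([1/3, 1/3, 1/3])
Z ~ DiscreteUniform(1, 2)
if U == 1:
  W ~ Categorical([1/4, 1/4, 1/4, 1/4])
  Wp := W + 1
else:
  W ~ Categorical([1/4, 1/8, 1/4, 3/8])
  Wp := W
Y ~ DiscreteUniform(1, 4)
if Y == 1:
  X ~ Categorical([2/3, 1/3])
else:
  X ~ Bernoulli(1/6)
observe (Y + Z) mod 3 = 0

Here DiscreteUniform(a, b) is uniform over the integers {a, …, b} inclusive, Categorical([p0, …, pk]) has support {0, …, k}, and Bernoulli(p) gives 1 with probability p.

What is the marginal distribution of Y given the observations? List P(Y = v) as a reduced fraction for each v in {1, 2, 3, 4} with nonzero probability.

P(Y=1) = 1/3, P(Y=2) = 1/3, P(Y=4) = 1/3

Enumerate traces; 72 have nonzero weight after conditioning:
  (U=0, Z=1, W=0, Y=2, X=0) weight 5/576
  (U=0, Z=1, W=0, Y=2, X=1) weight 1/576
  (U=0, Z=1, W=1, Y=2, X=0) weight 5/1152
  (U=0, Z=1, W=1, Y=2, X=1) weight 1/1152
  (U=0, Z=1, W=2, Y=2, X=0) weight 5/576
  (U=0, Z=1, W=2, Y=2, X=1) weight 1/576
  (U=0, Z=1, W=3, Y=2, X=0) weight 5/384
  (U=0, Z=1, W=3, Y=2, X=1) weight 1/384
  (U=0, Z=2, W=0, Y=1, X=0) weight 1/144
  (U=0, Z=2, W=0, Y=4, X=0) weight 5/576
  … 62 more
Group by Y:
  weight(Y=1) = 1/8
  weight(Y=2) = 1/8
  weight(Y=4) = 1/8
Total weight = 1/8 + 1/8 + 1/8 = 3/8
P(Y=1 | obs) = 1/8 / 3/8 = 1/3
P(Y=2 | obs) = 1/8 / 3/8 = 1/3
P(Y=4 | obs) = 1/8 / 3/8 = 1/3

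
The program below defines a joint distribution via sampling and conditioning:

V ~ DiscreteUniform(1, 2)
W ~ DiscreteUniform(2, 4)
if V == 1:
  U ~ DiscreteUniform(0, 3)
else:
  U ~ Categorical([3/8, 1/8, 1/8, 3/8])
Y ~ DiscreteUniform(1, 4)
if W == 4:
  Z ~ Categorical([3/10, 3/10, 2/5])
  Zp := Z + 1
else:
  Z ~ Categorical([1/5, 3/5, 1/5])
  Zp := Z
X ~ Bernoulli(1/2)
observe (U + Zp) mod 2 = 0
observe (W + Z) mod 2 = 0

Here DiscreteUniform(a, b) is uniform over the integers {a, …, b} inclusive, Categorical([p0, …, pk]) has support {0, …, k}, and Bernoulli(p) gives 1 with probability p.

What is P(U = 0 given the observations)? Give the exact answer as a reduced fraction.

Enumerate traces; 160 have nonzero weight after conditioning:
  (V=1, W=2, U=0, Y=1, Z=0, X=0) weight 1/960
  (V=1, W=2, U=0, Y=1, Z=0, X=1) weight 1/960
  (V=1, W=2, U=0, Y=1, Z=2, X=0) weight 1/960
  (V=1, W=2, U=0, Y=1, Z=2, X=1) weight 1/960
  (V=1, W=2, U=0, Y=2, Z=0, X=0) weight 1/960
  (V=1, W=2, U=0, Y=2, Z=0, X=1) weight 1/960
  (V=1, W=2, U=0, Y=2, Z=2, X=0) weight 1/960
  (V=1, W=2, U=0, Y=2, Z=2, X=1) weight 1/960
  (V=1, W=2, U=2, Y=1, Z=0, X=0) weight 1/960
  (V=1, W=3, U=1, Y=1, Z=1, X=0) weight 1/320
  … 150 more
Group by U:
  weight(U=0) = 1/24
  weight(U=1) = 13/160
  weight(U=2) = 1/40
  weight(U=3) = 13/96
Total weight = 1/24 + 13/160 + 1/40 + 13/96 = 17/60
P(U=0 | obs) = 1/24 / 17/60 = 5/34
P(U=1 | obs) = 13/160 / 17/60 = 39/136
P(U=2 | obs) = 1/40 / 17/60 = 3/34
P(U=3 | obs) = 13/96 / 17/60 = 65/136

P(U = 0 | obs) = 5/34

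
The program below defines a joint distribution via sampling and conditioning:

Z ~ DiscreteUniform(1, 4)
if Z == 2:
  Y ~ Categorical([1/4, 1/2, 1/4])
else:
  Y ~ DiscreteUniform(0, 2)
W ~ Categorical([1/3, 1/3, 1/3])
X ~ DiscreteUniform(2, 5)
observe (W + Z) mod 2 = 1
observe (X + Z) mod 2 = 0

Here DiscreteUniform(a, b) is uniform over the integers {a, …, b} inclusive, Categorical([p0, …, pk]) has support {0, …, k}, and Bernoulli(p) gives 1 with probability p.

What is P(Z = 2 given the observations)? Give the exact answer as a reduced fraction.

P(Z = 2 | obs) = 1/6

Enumerate traces; 36 have nonzero weight after conditioning:
  (Z=1, Y=0, W=0, X=3) weight 1/144
  (Z=1, Y=0, W=0, X=5) weight 1/144
  (Z=1, Y=0, W=2, X=3) weight 1/144
  (Z=1, Y=0, W=2, X=5) weight 1/144
  (Z=1, Y=1, W=0, X=3) weight 1/144
  (Z=1, Y=1, W=0, X=5) weight 1/144
  (Z=1, Y=1, W=2, X=3) weight 1/144
  (Z=1, Y=1, W=2, X=5) weight 1/144
  (Z=2, Y=0, W=1, X=2) weight 1/192
  (Z=3, Y=0, W=0, X=3) weight 1/144
  … 26 more
Group by Z:
  weight(Z=1) = 1/12
  weight(Z=2) = 1/24
  weight(Z=3) = 1/12
  weight(Z=4) = 1/24
Total weight = 1/12 + 1/24 + 1/12 + 1/24 = 1/4
P(Z=1 | obs) = 1/12 / 1/4 = 1/3
P(Z=2 | obs) = 1/24 / 1/4 = 1/6
P(Z=3 | obs) = 1/12 / 1/4 = 1/3
P(Z=4 | obs) = 1/24 / 1/4 = 1/6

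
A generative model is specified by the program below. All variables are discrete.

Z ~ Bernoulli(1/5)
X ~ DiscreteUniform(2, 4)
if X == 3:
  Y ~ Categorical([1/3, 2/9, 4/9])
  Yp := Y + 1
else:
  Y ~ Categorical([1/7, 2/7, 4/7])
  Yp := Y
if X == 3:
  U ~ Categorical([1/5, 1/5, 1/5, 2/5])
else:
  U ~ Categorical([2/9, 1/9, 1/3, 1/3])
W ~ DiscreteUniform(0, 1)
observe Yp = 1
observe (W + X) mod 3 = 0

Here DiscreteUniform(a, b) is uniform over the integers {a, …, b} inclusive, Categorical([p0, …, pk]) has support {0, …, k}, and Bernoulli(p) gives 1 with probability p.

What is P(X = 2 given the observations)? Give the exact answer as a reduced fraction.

P(X = 2 | obs) = 6/13

Enumerate traces; 16 have nonzero weight after conditioning:
  (Z=0, X=2, Y=1, U=0, W=1) weight 8/945
  (Z=0, X=2, Y=1, U=1, W=1) weight 4/945
  (Z=0, X=2, Y=1, U=2, W=1) weight 4/315
  (Z=0, X=2, Y=1, U=3, W=1) weight 4/315
  (Z=0, X=3, Y=0, U=0, W=0) weight 2/225
  (Z=0, X=3, Y=0, U=1, W=0) weight 2/225
  (Z=0, X=3, Y=0, U=2, W=0) weight 2/225
  (Z=0, X=3, Y=0, U=3, W=0) weight 4/225
  … 8 more
Group by X:
  weight(X=2) = 1/21
  weight(X=3) = 1/18
Total weight = 1/21 + 1/18 = 13/126
P(X=2 | obs) = 1/21 / 13/126 = 6/13
P(X=3 | obs) = 1/18 / 13/126 = 7/13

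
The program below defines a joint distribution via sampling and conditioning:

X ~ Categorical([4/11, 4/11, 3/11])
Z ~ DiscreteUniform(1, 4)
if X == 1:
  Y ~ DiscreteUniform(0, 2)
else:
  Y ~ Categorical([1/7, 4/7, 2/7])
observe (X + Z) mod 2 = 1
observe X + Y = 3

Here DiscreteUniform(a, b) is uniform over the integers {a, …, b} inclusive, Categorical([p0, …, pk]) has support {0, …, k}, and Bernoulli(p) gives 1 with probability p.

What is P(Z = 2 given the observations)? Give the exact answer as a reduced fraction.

Enumerate traces; 4 have nonzero weight after conditioning:
  (X=1, Z=2, Y=2) weight 1/33
  (X=1, Z=4, Y=2) weight 1/33
  (X=2, Z=1, Y=1) weight 3/77
  (X=2, Z=3, Y=1) weight 3/77
Group by Z:
  weight(Z=1) = 3/77
  weight(Z=2) = 1/33
  weight(Z=3) = 3/77
  weight(Z=4) = 1/33
Total weight = 3/77 + 1/33 + 3/77 + 1/33 = 32/231
P(Z=1 | obs) = 3/77 / 32/231 = 9/32
P(Z=2 | obs) = 1/33 / 32/231 = 7/32
P(Z=3 | obs) = 3/77 / 32/231 = 9/32
P(Z=4 | obs) = 1/33 / 32/231 = 7/32

P(Z = 2 | obs) = 7/32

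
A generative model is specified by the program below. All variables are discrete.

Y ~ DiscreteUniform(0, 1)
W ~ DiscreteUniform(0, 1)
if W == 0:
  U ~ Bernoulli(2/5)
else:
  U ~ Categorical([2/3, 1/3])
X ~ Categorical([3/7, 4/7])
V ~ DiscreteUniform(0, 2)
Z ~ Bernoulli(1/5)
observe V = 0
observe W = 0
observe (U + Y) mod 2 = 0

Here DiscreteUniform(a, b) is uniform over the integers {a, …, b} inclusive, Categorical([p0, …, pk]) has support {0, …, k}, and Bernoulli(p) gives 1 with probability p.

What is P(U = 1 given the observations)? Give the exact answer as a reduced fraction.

Enumerate traces; 8 have nonzero weight after conditioning:
  (Y=0, W=0, U=0, X=0, V=0, Z=0) weight 3/175
  (Y=0, W=0, U=0, X=0, V=0, Z=1) weight 3/700
  (Y=0, W=0, U=0, X=1, V=0, Z=0) weight 4/175
  (Y=0, W=0, U=0, X=1, V=0, Z=1) weight 1/175
  (Y=1, W=0, U=1, X=0, V=0, Z=0) weight 2/175
  (Y=1, W=0, U=1, X=0, V=0, Z=1) weight 1/350
  (Y=1, W=0, U=1, X=1, V=0, Z=0) weight 8/525
  (Y=1, W=0, U=1, X=1, V=0, Z=1) weight 2/525
Group by U:
  weight(U=0) = 1/20
  weight(U=1) = 1/30
Total weight = 1/20 + 1/30 = 1/12
P(U=0 | obs) = 1/20 / 1/12 = 3/5
P(U=1 | obs) = 1/30 / 1/12 = 2/5

P(U = 1 | obs) = 2/5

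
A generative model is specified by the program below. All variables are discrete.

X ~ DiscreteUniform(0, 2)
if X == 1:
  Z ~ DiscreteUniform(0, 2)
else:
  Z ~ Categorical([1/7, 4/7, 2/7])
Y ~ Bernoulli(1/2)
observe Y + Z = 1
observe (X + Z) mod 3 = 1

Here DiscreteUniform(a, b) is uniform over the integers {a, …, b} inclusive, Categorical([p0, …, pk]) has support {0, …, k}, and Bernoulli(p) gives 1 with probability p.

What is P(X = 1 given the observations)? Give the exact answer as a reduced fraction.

Enumerate traces; 2 have nonzero weight after conditioning:
  (X=0, Z=1, Y=0) weight 2/21
  (X=1, Z=0, Y=1) weight 1/18
Group by X:
  weight(X=0) = 2/21
  weight(X=1) = 1/18
Total weight = 2/21 + 1/18 = 19/126
P(X=0 | obs) = 2/21 / 19/126 = 12/19
P(X=1 | obs) = 1/18 / 19/126 = 7/19

P(X = 1 | obs) = 7/19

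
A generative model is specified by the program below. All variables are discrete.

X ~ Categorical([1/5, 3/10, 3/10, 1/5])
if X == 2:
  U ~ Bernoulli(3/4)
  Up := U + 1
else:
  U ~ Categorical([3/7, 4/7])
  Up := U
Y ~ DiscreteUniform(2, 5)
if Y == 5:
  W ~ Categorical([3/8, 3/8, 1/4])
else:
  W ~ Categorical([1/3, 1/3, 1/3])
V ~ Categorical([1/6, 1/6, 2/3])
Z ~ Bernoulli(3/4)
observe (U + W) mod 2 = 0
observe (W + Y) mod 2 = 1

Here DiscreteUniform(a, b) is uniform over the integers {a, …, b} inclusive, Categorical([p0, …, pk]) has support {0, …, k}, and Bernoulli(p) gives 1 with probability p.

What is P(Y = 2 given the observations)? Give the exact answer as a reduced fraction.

Enumerate traces; 144 have nonzero weight after conditioning:
  (X=0, U=0, Y=3, W=0, V=0, Z=0) weight 1/3360
  (X=0, U=0, Y=3, W=0, V=0, Z=1) weight 1/1120
  (X=0, U=0, Y=3, W=0, V=1, Z=0) weight 1/3360
  (X=0, U=0, Y=3, W=0, V=1, Z=1) weight 1/1120
  (X=0, U=0, Y=3, W=0, V=2, Z=0) weight 1/840
  (X=0, U=0, Y=3, W=0, V=2, Z=1) weight 1/280
  (X=0, U=0, Y=3, W=2, V=0, Z=0) weight 1/3360
  (X=0, U=0, Y=3, W=2, V=0, Z=1) weight 1/1120
  (X=0, U=0, Y=5, W=0, V=0, Z=0) weight 3/8960
  (X=0, U=1, Y=2, W=1, V=0, Z=0) weight 1/2520
  … 134 more
Group by Y:
  weight(Y=2) = 5/96
  weight(Y=3) = 1/16
  weight(Y=4) = 5/96
  weight(Y=5) = 15/256
Total weight = 5/96 + 1/16 + 5/96 + 15/256 = 173/768
P(Y=2 | obs) = 5/96 / 173/768 = 40/173
P(Y=3 | obs) = 1/16 / 173/768 = 48/173
P(Y=4 | obs) = 5/96 / 173/768 = 40/173
P(Y=5 | obs) = 15/256 / 173/768 = 45/173

P(Y = 2 | obs) = 40/173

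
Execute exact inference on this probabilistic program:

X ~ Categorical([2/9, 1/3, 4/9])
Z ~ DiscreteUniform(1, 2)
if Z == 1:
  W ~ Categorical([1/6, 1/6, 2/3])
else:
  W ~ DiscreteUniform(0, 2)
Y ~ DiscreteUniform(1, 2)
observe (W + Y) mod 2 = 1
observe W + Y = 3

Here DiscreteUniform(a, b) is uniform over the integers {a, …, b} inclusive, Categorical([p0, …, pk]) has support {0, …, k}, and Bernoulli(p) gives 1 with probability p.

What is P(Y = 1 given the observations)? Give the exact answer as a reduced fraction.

P(Y = 1 | obs) = 2/3

Enumerate traces; 12 have nonzero weight after conditioning:
  (X=0, Z=1, W=1, Y=2) weight 1/108
  (X=0, Z=1, W=2, Y=1) weight 1/27
  (X=0, Z=2, W=1, Y=2) weight 1/54
  (X=0, Z=2, W=2, Y=1) weight 1/54
  (X=1, Z=1, W=1, Y=2) weight 1/72
  (X=1, Z=1, W=2, Y=1) weight 1/18
  (X=1, Z=2, W=1, Y=2) weight 1/36
  (X=1, Z=2, W=2, Y=1) weight 1/36
  … 4 more
Group by Y:
  weight(Y=1) = 1/4
  weight(Y=2) = 1/8
Total weight = 1/4 + 1/8 = 3/8
P(Y=1 | obs) = 1/4 / 3/8 = 2/3
P(Y=2 | obs) = 1/8 / 3/8 = 1/3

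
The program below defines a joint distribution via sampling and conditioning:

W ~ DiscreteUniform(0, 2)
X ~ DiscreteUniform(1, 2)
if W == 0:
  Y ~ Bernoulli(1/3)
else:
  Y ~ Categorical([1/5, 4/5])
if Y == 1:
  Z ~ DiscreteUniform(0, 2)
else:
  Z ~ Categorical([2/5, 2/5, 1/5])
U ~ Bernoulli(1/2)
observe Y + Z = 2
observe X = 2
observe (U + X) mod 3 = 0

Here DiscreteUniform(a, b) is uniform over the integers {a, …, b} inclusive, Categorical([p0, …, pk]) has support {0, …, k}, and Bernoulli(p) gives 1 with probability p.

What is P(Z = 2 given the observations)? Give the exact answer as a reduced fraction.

P(Z = 2 | obs) = 48/193

Enumerate traces; 6 have nonzero weight after conditioning:
  (W=0, X=2, Y=0, Z=2, U=1) weight 1/90
  (W=0, X=2, Y=1, Z=1, U=1) weight 1/108
  (W=1, X=2, Y=0, Z=2, U=1) weight 1/300
  (W=1, X=2, Y=1, Z=1, U=1) weight 1/45
  (W=2, X=2, Y=0, Z=2, U=1) weight 1/300
  (W=2, X=2, Y=1, Z=1, U=1) weight 1/45
Group by Z:
  weight(Z=1) = 29/540
  weight(Z=2) = 4/225
Total weight = 29/540 + 4/225 = 193/2700
P(Z=1 | obs) = 29/540 / 193/2700 = 145/193
P(Z=2 | obs) = 4/225 / 193/2700 = 48/193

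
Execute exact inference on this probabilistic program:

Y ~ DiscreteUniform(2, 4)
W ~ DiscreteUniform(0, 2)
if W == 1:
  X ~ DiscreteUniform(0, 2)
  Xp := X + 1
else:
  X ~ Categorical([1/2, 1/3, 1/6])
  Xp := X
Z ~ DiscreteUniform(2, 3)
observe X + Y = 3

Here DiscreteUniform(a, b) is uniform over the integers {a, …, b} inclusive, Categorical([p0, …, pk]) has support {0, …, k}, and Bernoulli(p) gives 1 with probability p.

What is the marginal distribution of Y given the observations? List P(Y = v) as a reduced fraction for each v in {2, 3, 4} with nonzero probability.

P(Y=2) = 3/7, P(Y=3) = 4/7

Enumerate traces; 12 have nonzero weight after conditioning:
  (Y=2, W=0, X=1, Z=2) weight 1/54
  (Y=2, W=0, X=1, Z=3) weight 1/54
  (Y=2, W=1, X=1, Z=2) weight 1/54
  (Y=2, W=1, X=1, Z=3) weight 1/54
  (Y=2, W=2, X=1, Z=2) weight 1/54
  (Y=2, W=2, X=1, Z=3) weight 1/54
  (Y=3, W=0, X=0, Z=2) weight 1/36
  (Y=3, W=0, X=0, Z=3) weight 1/36
  … 4 more
Group by Y:
  weight(Y=2) = 1/9
  weight(Y=3) = 4/27
Total weight = 1/9 + 4/27 = 7/27
P(Y=2 | obs) = 1/9 / 7/27 = 3/7
P(Y=3 | obs) = 4/27 / 7/27 = 4/7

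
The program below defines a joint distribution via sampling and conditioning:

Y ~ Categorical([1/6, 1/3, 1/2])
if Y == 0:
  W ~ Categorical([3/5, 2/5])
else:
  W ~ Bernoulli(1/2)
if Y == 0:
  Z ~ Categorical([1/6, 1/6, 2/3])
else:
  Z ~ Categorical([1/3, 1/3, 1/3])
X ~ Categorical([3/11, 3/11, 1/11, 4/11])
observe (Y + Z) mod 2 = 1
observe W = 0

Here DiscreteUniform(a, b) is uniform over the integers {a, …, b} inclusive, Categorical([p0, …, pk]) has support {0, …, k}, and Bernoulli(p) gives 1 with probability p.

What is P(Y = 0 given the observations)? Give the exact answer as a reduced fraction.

Enumerate traces; 16 have nonzero weight after conditioning:
  (Y=0, W=0, Z=1, X=0) weight 1/220
  (Y=0, W=0, Z=1, X=1) weight 1/220
  (Y=0, W=0, Z=1, X=2) weight 1/660
  (Y=0, W=0, Z=1, X=3) weight 1/165
  (Y=1, W=0, Z=0, X=0) weight 1/66
  (Y=1, W=0, Z=0, X=1) weight 1/66
  (Y=1, W=0, Z=0, X=2) weight 1/198
  (Y=1, W=0, Z=0, X=3) weight 2/99
  (Y=2, W=0, Z=1, X=0) weight 1/44
  … 7 more
Group by Y:
  weight(Y=0) = 1/60
  weight(Y=1) = 1/9
  weight(Y=2) = 1/12
Total weight = 1/60 + 1/9 + 1/12 = 19/90
P(Y=0 | obs) = 1/60 / 19/90 = 3/38
P(Y=1 | obs) = 1/9 / 19/90 = 10/19
P(Y=2 | obs) = 1/12 / 19/90 = 15/38

P(Y = 0 | obs) = 3/38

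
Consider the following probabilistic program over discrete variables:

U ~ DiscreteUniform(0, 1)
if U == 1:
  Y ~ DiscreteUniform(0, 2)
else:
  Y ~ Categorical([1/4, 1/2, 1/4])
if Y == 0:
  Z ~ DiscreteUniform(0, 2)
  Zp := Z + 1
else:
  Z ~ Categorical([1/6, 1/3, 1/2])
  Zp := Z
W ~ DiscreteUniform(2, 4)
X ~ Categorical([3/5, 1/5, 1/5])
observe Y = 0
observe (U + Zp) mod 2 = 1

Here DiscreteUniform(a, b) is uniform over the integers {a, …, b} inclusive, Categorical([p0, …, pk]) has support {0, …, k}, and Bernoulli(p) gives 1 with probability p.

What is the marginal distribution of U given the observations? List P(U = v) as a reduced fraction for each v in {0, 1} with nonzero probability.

P(U=0) = 3/5, P(U=1) = 2/5

Enumerate traces; 27 have nonzero weight after conditioning:
  (U=0, Y=0, Z=0, W=2, X=0) weight 1/120
  (U=0, Y=0, Z=0, W=2, X=1) weight 1/360
  (U=0, Y=0, Z=0, W=2, X=2) weight 1/360
  (U=0, Y=0, Z=0, W=3, X=0) weight 1/120
  (U=0, Y=0, Z=0, W=3, X=1) weight 1/360
  (U=0, Y=0, Z=0, W=3, X=2) weight 1/360
  (U=0, Y=0, Z=0, W=4, X=0) weight 1/120
  (U=0, Y=0, Z=0, W=4, X=1) weight 1/360
  (U=1, Y=0, Z=1, W=2, X=0) weight 1/90
  … 18 more
Group by U:
  weight(U=0) = 1/12
  weight(U=1) = 1/18
Total weight = 1/12 + 1/18 = 5/36
P(U=0 | obs) = 1/12 / 5/36 = 3/5
P(U=1 | obs) = 1/18 / 5/36 = 2/5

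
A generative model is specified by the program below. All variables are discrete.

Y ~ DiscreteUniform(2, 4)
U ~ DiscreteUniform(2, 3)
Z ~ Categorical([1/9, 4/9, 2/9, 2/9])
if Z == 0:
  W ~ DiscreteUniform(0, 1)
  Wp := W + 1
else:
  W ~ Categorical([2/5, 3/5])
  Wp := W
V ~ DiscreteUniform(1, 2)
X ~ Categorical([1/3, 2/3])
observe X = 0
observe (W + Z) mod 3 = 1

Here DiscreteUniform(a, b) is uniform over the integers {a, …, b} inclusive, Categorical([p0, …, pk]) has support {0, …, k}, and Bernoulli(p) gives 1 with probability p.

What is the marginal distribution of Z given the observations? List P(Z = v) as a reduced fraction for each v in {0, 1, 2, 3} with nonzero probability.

P(Z=0) = 5/33, P(Z=1) = 16/33, P(Z=3) = 4/11

Enumerate traces; 36 have nonzero weight after conditioning:
  (Y=2, U=2, Z=0, W=1, V=1, X=0) weight 1/648
  (Y=2, U=2, Z=0, W=1, V=2, X=0) weight 1/648
  (Y=2, U=2, Z=1, W=0, V=1, X=0) weight 2/405
  (Y=2, U=2, Z=1, W=0, V=2, X=0) weight 2/405
  (Y=2, U=2, Z=3, W=1, V=1, X=0) weight 1/270
  (Y=2, U=2, Z=3, W=1, V=2, X=0) weight 1/270
  (Y=2, U=3, Z=0, W=1, V=1, X=0) weight 1/648
  (Y=2, U=3, Z=0, W=1, V=2, X=0) weight 1/648
  … 28 more
Group by Z:
  weight(Z=0) = 1/54
  weight(Z=1) = 8/135
  weight(Z=3) = 2/45
Total weight = 1/54 + 8/135 + 2/45 = 11/90
P(Z=0 | obs) = 1/54 / 11/90 = 5/33
P(Z=1 | obs) = 8/135 / 11/90 = 16/33
P(Z=3 | obs) = 2/45 / 11/90 = 4/11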